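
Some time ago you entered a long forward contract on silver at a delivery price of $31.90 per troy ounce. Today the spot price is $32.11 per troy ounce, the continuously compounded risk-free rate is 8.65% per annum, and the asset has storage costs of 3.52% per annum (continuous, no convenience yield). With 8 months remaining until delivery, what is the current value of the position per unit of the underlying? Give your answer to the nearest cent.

$2.76 per troy ounce

Current fair forward for the remaining 8 months: F = S·e^((r + u)·T), (r + u) = 0.0865 + 0.0352 = 0.1217
F = 32.11 · e^(0.1217 × 8/12) = 32.11 × 1.084515 = 34.8238
Value of long forward = (F − K)·e^(−rT) = (34.8238 − 31.90) · e^(−0.0865·8/12)
= 2.9238 × 0.943965 = 2.76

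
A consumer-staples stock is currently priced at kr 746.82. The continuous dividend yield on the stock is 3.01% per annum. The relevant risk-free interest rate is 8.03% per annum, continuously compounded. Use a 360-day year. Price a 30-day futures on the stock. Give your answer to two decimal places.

F = S·e^((r − q)T) = 746.82 · e^((0.0803 − 0.0301) × 30/360)
= 746.82 · e^0.004183 = 746.82 × 1.004192
F = kr 749.95

kr 749.95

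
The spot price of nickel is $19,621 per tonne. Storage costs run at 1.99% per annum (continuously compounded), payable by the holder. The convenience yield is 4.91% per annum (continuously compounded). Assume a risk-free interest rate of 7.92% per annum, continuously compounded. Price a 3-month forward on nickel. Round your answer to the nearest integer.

$19,868 per tonne

Net carry = r + u − y = 0.0792 + 0.0199 − 0.0491 = 0.0500
F = S·e^((r+u−y)T) = 19621 · e^(0.0500 × 3/12) = 19621 · e^0.012500
= 19621 × 1.012578 = $19,868 per tonne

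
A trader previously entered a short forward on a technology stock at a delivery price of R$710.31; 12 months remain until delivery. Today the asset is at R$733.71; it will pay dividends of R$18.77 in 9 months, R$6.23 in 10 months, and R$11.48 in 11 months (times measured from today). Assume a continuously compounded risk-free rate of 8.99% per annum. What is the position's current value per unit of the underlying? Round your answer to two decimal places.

-R$50.57

PV(remaining dividends) I = 18.77·e^(−0.0899·9/12) + 6.23·e^(−0.0899·10/12) + 11.48·e^(−0.0899·11/12) = 33.8984
Current forward F = (S − I)·e^(rT) = (733.71 − 33.8984)·e^(0.0899·12/12) = 699.8116 × 1.094065 = 765.6394
Value (long) = (F − K)·e^(−rT) = (765.6394 − 710.31) × 0.914023 = 50.5723
Short position value = −(long value) = -R$50.57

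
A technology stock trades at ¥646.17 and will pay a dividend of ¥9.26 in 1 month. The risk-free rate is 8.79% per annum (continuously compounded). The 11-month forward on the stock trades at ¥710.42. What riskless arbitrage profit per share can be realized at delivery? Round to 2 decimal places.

PV(dividends) I = 9.26·e^(−0.0879·1/12) = 9.1924
Fair forward F* = (S − I)·e^(rT) = (646.17 − 9.1924)·e^0.080575 = 636.9776 × 1.083910 = 690.4264
Market ¥710.42 > fair 690.4264: forward overpriced → cash-and-carry (borrow at r, buy the stock and collect the dividends, short the forward).
Profit at T = |F_mkt − F*| = |710.42 − 690.4264| = ¥19.99 per share

¥19.99 per share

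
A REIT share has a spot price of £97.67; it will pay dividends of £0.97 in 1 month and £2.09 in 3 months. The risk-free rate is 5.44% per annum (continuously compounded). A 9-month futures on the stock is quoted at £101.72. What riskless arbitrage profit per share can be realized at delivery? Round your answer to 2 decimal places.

£3.14 per share

PV(dividends) I = 0.97·e^(−0.0544·1/12) + 2.09·e^(−0.0544·3/12) = 3.0274
Fair futures F* = (S − I)·e^(rT) = (97.67 − 3.0274)·e^0.040800 = 94.6426 × 1.041644 = 98.5839
Market £101.72 > fair 98.5839: forward overpriced → cash-and-carry (borrow at r, buy the stock and collect the dividends, short the forward).
Profit at T = |F_mkt − F*| = |101.72 − 98.5839| = £3.14 per share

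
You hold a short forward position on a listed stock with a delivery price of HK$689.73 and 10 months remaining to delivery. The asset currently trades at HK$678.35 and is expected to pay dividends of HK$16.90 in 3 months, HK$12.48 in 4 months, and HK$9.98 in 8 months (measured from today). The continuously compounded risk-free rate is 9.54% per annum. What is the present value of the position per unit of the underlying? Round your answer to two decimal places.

PV(remaining dividends) I = 16.90·e^(−0.0954·3/12) + 12.48·e^(−0.0954·4/12) + 9.98·e^(−0.0954·8/12) = 37.9561
Current forward F = (S − I)·e^(rT) = (678.35 − 37.9561)·e^(0.0954·10/12) = 640.3939 × 1.082746 = 693.3839
Value (long) = (F − K)·e^(−rT) = (693.3839 − 689.73) × 0.923578 = 3.3747
Short position value = −(long value) = -HK$3.37

-HK$3.37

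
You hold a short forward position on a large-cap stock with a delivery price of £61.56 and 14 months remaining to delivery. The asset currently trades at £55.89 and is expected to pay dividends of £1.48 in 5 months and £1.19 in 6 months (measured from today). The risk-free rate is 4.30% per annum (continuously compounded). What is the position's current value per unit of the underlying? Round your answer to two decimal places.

£5.28

PV(remaining dividends) I = 1.48·e^(−0.0430·5/12) + 1.19·e^(−0.0430·6/12) = 2.6184
Current forward F = (S − I)·e^(rT) = (55.89 − 2.6184)·e^(0.0430·14/12) = 53.2716 × 1.051446 = 56.0122
Value (long) = (F − K)·e^(−rT) = (56.0122 − 61.56) × 0.951071 = -5.2764
Short position value = −(long value) = £5.28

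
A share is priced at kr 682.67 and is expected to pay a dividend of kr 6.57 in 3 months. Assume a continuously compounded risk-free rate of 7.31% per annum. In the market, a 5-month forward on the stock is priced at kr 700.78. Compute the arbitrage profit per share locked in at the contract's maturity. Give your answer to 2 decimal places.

PV(dividends) I = 6.57·e^(−0.0731·3/12) = 6.4510
Fair forward F* = (S − I)·e^(rT) = (682.67 − 6.4510)·e^0.030458 = 676.2190 × 1.030927 = 697.1324
Market kr 700.78 > fair 697.1324: forward overpriced → cash-and-carry (borrow at r, buy the stock and collect the dividends, short the forward).
Profit at T = |F_mkt − F*| = |700.78 − 697.1324| = kr 3.65 per share

kr 3.65 per share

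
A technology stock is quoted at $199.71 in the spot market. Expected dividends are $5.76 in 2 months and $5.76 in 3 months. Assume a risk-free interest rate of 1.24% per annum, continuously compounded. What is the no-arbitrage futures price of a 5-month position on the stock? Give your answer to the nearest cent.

$189.19

PV(dividends) I = 5.76·e^(−0.0124·2/12) + 5.76·e^(−0.0124·3/12)
I = 5.7481 + 5.7422 = 11.4903
F = (S − I)·e^(rT) = (199.71 − 11.4903) · e^(0.0124·5/12)
= 188.2197 · e^0.005167 = 188.2197 × 1.005180 = $189.19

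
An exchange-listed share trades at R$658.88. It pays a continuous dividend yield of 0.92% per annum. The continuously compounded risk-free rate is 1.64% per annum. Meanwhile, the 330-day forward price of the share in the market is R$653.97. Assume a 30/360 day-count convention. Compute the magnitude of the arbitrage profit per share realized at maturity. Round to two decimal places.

R$9.27 per share

Fair forward: F* = S·e^(carry·T), with carry = (r − q) = 0.0164 − 0.0092 = 0.0072
F* = 658.88 · e^(0.0072 × 330/360) = 658.88 · e^0.006600 = 658.88 × 1.006622 = R$663.2431
Market R$653.97 < fair R$663.2431: forward underpriced → reverse cash-and-carry (short spot, go long the forward).
At maturity, profit = |F_mkt − F*| = |653.97 − 663.2431| = R$9.27 per share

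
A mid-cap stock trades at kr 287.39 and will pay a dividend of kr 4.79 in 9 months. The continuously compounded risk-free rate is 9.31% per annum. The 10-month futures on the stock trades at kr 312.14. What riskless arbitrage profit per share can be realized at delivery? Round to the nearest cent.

PV(dividends) I = 4.79·e^(−0.0931·9/12) = 4.4669
Fair futures F* = (S − I)·e^(rT) = (287.39 − 4.4669)·e^0.077583 = 282.9231 × 1.080672 = 305.7471
Market kr 312.14 > fair 305.7471: forward overpriced → cash-and-carry (borrow at r, buy the stock and collect the dividends, short the forward).
Profit at T = |F_mkt − F*| = |312.14 − 305.7471| = kr 6.39 per share

kr 6.39 per share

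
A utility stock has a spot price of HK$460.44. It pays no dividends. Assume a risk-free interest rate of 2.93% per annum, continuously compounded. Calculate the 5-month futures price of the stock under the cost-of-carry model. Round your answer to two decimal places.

HK$466.10

F = S·e^(rT) = 460.44 · e^(0.0293 × 5/12)
= 460.44 · e^0.012208 = 460.44 × 1.012283
F = HK$466.10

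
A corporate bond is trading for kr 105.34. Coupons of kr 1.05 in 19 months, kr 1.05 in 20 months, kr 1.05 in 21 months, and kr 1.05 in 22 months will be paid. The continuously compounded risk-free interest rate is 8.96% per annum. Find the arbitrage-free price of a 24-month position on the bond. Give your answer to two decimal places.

kr 121.70

PV(coupons) I = 1.05·e^(−0.0896·19/12) + 1.05·e^(−0.0896·20/12) + 1.05·e^(−0.0896·21/12) + 1.05·e^(−0.0896·22/12)
I = 0.9111 + 0.9043 + 0.8976 + 0.8909 = 3.6039
F = (S − I)·e^(rT) = (105.34 − 3.6039) · e^(0.0896·24/12)
= 101.7361 · e^0.179200 = 101.7361 × 1.196260 = kr 121.70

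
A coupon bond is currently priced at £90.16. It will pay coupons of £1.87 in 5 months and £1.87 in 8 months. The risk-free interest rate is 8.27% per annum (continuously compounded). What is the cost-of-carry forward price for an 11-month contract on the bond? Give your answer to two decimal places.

£93.40

PV(coupons) I = 1.87·e^(−0.0827·5/12) + 1.87·e^(−0.0827·8/12)
I = 1.8067 + 1.7697 = 3.5764
F = (S − I)·e^(rT) = (90.16 − 3.5764) · e^(0.0827·11/12)
= 86.5836 · e^0.075808 = 86.5836 × 1.078755 = £93.40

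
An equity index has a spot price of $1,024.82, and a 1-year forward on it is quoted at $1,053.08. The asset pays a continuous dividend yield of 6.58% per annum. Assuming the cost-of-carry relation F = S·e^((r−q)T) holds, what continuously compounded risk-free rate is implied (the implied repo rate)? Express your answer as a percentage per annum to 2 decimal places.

9.30%

From F = S·e^((r−q)T): (r − q) = ln(F/S)/T
ln(1053.08/1024.82) = ln(1.027576) = 0.027203
(r − q) = 0.027203 / (1) = 0.027203
r = ln(F/S)/T + q = 0.027203 + 0.0658 = 0.093003
r = 9.30%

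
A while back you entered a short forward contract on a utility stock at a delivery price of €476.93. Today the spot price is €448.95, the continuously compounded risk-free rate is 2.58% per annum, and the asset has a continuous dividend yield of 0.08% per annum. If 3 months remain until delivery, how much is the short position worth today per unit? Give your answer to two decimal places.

Current fair forward for the remaining 3 months: F = S·e^((r − q)·T), (r − q) = 0.0258 − 0.0008 = 0.0250
F = 448.95 · e^(0.0250 × 3/12) = 448.95 × 1.006270 = 451.7649
Value of long forward = (F − K)·e^(−rT) = (451.7649 − 476.93) · e^(−0.0258·3/12)
= -25.1651 × 0.993571 = -25.00
Short position value = −(long value) = €25.00

€25.00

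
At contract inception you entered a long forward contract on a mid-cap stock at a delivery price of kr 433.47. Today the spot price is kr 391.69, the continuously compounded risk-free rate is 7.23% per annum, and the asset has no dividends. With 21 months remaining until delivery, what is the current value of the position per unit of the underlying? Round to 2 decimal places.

Current fair forward for the remaining 21 months: F = S·e^(r·T), r = 0.0723
F = 391.69 · e^(0.0723 × 21/12) = 391.69 × 1.134878 = 444.5204
Value of long forward = (F − K)·e^(−rT) = (444.5204 − 433.47) · e^(−0.0723·21/12)
= 11.0504 × 0.881152 = 9.74

kr 9.74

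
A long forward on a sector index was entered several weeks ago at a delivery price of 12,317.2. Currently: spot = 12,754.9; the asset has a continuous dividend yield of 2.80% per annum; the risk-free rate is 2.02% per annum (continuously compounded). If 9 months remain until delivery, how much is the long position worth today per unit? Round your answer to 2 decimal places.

357.84

Current fair forward for the remaining 9 months: F = S·e^((r − q)·T), (r − q) = 0.0202 − 0.0280 = -0.0078
F = 12754.9 · e^(-0.0078 × 9/12) = 12754.9 × 0.99416708 = 12680.5017
Value of long forward = (F − K)·e^(−rT) = (12680.5017 − 12317.2) · e^(−0.0202·9/12)
= 363.3017 × 0.98496418 = 357.84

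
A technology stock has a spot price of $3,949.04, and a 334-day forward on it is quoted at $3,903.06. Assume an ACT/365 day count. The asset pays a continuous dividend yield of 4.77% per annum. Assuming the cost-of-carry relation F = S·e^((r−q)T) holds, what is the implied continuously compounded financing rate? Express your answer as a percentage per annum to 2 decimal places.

3.49%

From F = S·e^((r−q)T): (r − q) = ln(F/S)/T
ln(3903.06/3949.04) = ln(0.988357) = -0.011711
(r − q) = -0.011711 / (334/365) = -0.012798
r = ln(F/S)/T + q = -0.012798 + 0.0477 = 0.034902
r = 3.49%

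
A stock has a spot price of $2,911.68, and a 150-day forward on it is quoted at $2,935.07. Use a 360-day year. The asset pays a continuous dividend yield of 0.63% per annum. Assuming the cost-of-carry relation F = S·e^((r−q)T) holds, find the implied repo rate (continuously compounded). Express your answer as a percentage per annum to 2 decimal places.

2.55%

From F = S·e^((r−q)T): (r − q) = ln(F/S)/T
ln(2935.07/2911.68) = ln(1.008033) = 0.008001
(r − q) = 0.008001 / (150/360) = 0.019202
r = ln(F/S)/T + q = 0.019202 + 0.0063 = 0.025502
r = 2.55%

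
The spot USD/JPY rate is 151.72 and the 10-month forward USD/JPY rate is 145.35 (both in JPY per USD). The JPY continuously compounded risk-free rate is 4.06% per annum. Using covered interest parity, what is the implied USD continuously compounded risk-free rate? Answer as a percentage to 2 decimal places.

9.21%

F = S·e^((r_JPY − r_USD)T) ⇒ r_USD = r_JPY − ln(F/S)/T
ln(145.35/151.72) = -0.042892; /(10/12) = -0.051470
r_USD = 0.0406 + 0.051470 = 0.092070
r_USD = 9.21%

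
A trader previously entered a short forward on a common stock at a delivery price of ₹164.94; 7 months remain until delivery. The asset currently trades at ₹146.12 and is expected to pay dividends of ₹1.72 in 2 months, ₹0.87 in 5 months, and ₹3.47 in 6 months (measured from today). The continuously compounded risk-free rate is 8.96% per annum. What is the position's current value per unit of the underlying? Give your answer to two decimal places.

₹16.27

PV(remaining dividends) I = 1.72·e^(−0.0896·2/12) + 0.87·e^(−0.0896·5/12) + 3.47·e^(−0.0896·6/12) = 5.8506
Current forward F = (S − I)·e^(rT) = (146.12 − 5.8506)·e^(0.0896·7/12) = 140.2694 × 1.053657 = 147.7958
Value (long) = (F − K)·e^(−rT) = (147.7958 − 164.94) × 0.949076 = -16.2711
Short position value = −(long value) = ₹16.27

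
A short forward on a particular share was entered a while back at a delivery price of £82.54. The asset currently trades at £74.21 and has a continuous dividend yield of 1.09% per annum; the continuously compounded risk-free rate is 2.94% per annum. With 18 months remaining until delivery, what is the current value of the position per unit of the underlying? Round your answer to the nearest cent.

£5.97

Current fair forward for the remaining 18 months: F = S·e^((r − q)·T), (r − q) = 0.0294 − 0.0109 = 0.0185
F = 74.21 · e^(0.0185 × 18/12) = 74.21 × 1.028139 = 76.2982
Value of long forward = (F − K)·e^(−rT) = (76.2982 − 82.54) · e^(−0.0294·18/12)
= -6.2418 × 0.956858 = -5.97
Short position value = −(long value) = £5.97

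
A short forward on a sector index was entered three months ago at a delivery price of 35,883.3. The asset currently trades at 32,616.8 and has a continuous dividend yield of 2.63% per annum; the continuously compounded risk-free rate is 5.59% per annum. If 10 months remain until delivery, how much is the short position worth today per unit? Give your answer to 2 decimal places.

Current fair forward for the remaining 10 months: F = S·e^((r − q)·T), (r − q) = 0.0559 − 0.0263 = 0.0296
F = 32616.8 · e^(0.0296 × 10/12) = 32616.8 × 1.02497341 = 33431.3527
Value of long forward = (F − K)·e^(−rT) = (33431.3527 − 35883.3) · e^(−0.0559·10/12)
= -2451.9473 × 0.95448502 = -2340.35
Short position value = −(long value) = 2340.35

2340.35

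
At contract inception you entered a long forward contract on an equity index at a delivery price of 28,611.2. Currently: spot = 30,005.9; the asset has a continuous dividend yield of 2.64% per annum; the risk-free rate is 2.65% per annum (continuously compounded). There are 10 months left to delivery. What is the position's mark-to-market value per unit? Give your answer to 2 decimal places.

1366.68

Current fair forward for the remaining 10 months: F = S·e^((r − q)·T), (r − q) = 0.0265 − 0.0264 = 0.0001
F = 30005.9 · e^(0.0001 × 10/12) = 30005.9 × 1.00008334 = 30008.4007
Value of long forward = (F − K)·e^(−rT) = (30008.4007 − 28611.2) · e^(−0.0265·10/12)
= 1397.2007 × 0.97815872 = 1366.68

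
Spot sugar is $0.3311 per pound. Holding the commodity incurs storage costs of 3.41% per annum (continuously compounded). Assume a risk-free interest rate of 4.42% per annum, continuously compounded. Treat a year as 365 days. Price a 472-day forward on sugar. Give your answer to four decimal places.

$0.3664 per pound

Net carry = r + u − y = 0.0442 + 0.0341 − 0.0000 = 0.0783
F = S·e^((r+u−y)T) = 0.3311 · e^(0.0783 × 472/365) = 0.3311 · e^0.101254
= 0.3311 × 1.106558 = $0.3664 per pound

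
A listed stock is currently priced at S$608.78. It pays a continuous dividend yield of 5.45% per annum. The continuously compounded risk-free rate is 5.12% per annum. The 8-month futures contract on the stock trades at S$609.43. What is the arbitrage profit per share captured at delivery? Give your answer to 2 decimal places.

S$1.99 per share

Fair futures: F* = S·e^(carry·T), with carry = (r − q) = 0.0512 − 0.0545 = -0.0033
F* = 608.78 · e^(-0.0033 × 8/12) = 608.78 · e^-0.002200 = 608.78 × 0.997802 = S$607.4419
Market S$609.43 > fair S$607.4419: forward overpriced → cash-and-carry (buy spot, short the forward).
At maturity, profit = |F_mkt − F*| = |609.43 − 607.4419| = S$1.99 per share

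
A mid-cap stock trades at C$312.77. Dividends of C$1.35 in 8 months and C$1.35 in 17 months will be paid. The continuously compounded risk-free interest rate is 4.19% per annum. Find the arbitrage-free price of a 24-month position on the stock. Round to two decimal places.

C$337.30

PV(dividends) I = 1.35·e^(−0.0419·8/12) + 1.35·e^(−0.0419·17/12)
I = 1.3128 + 1.2722 = 2.5850
F = (S − I)·e^(rT) = (312.77 − 2.5850) · e^(0.0419·24/12)
= 310.1850 · e^0.083800 = 310.1850 × 1.087411 = C$337.30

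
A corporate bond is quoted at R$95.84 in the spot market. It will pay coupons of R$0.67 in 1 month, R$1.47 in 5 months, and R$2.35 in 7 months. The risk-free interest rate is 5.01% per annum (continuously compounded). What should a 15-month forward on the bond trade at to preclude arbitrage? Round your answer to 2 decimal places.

PV(coupons) I = 0.67·e^(−0.0501·1/12) + 1.47·e^(−0.0501·5/12) + 2.35·e^(−0.0501·7/12)
I = 0.6672 + 1.4396 + 2.2823 = 4.3891
F = (S − I)·e^(rT) = (95.84 − 4.3891) · e^(0.0501·15/12)
= 91.4509 · e^0.062625 = 91.4509 × 1.064628 = R$97.36

R$97.36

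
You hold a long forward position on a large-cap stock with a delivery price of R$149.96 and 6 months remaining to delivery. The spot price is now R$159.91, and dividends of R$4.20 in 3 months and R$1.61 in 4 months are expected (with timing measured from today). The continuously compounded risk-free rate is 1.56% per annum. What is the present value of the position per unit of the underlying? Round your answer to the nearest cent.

R$5.33

PV(remaining dividends) I = 4.20·e^(−0.0156·3/12) + 1.61·e^(−0.0156·4/12) = 5.7853
Current forward F = (S − I)·e^(rT) = (159.91 − 5.7853)·e^(0.0156·6/12) = 154.1247 × 1.007830 = 155.3315
Value (long) = (F − K)·e^(−rT) = (155.3315 − 149.96) × 0.992230 = 5.3298
Value = R$5.33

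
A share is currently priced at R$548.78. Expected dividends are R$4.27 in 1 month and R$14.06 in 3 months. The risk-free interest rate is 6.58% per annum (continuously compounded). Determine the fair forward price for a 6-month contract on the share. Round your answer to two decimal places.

R$548.45

PV(dividends) I = 4.27·e^(−0.0658·1/12) + 14.06·e^(−0.0658·3/12)
I = 4.2467 + 13.8306 = 18.0773
F = (S − I)·e^(rT) = (548.78 − 18.0773) · e^(0.0658·6/12)
= 530.7027 · e^0.032900 = 530.7027 × 1.033447 = R$548.45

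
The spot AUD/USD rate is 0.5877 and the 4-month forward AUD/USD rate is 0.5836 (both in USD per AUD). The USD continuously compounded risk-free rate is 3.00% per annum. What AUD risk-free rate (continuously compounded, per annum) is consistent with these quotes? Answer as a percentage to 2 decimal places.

5.10%

F = S·e^((r_USD − r_AUD)T) ⇒ r_AUD = r_USD − ln(F/S)/T
ln(0.5836/0.5877) = -0.007001; /(4/12) = -0.021003
r_AUD = 0.0300 + 0.021003 = 0.051003
r_AUD = 5.10%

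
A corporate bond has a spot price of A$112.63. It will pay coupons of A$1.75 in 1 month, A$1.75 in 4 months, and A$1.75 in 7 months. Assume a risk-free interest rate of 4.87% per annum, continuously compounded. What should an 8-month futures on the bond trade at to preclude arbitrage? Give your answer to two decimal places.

PV(coupons) I = 1.75·e^(−0.0487·1/12) + 1.75·e^(−0.0487·4/12) + 1.75·e^(−0.0487·7/12)
I = 1.7429 + 1.7218 + 1.7010 = 5.1657
F = (S − I)·e^(rT) = (112.63 − 5.1657) · e^(0.0487·8/12)
= 107.4643 · e^0.032467 = 107.4643 × 1.033000 = A$111.01

A$111.01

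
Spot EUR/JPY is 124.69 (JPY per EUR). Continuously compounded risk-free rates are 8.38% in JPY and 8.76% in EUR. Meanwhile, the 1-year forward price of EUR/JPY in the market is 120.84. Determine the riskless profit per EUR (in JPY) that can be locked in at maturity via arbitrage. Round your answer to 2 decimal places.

3.38 per EUR (in JPY)

Fair forward: F* = S·e^(carry·T), with carry = (r_JPY − r_EUR) = 0.0838 − 0.0876 = -0.0038
F* = 124.69 · e^(-0.0038 × 1) = 124.69 · e^-0.003800 = 124.69 × 0.996207 = 124.2171
Market 120.84 < fair 124.2171: forward underpriced → reverse cash-and-carry (short spot, go long the forward).
At maturity, profit = |F_mkt − F*| = |120.84 − 124.2171| = 3.38 per EUR (in JPY)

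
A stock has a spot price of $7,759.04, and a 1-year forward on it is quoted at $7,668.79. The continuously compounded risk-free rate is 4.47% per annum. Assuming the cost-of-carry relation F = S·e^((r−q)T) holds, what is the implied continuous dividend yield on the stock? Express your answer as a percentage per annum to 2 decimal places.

From F = S·e^((r−q)T): (r − q) = ln(F/S)/T
ln(7668.79/7759.04) = ln(0.988368) = -0.011700
(r − q) = -0.011700 / (1) = -0.011700
q = r − ln(F/S)/T = 0.0447 + 0.011700 = 0.056400
q = 5.64%

5.64%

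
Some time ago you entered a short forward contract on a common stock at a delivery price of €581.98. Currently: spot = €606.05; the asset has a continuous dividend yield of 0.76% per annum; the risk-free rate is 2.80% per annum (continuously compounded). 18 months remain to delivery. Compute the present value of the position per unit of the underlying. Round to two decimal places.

-€41.14

Current fair forward for the remaining 18 months: F = S·e^((r − q)·T), (r − q) = 0.0280 − 0.0076 = 0.0204
F = 606.05 · e^(0.0204 × 18/12) = 606.05 × 1.031073 = 624.8818
Value of long forward = (F − K)·e^(−rT) = (624.8818 − 581.98) · e^(−0.0280·18/12)
= 42.9018 × 0.958870 = 41.14
Short position value = −(long value) = -€41.14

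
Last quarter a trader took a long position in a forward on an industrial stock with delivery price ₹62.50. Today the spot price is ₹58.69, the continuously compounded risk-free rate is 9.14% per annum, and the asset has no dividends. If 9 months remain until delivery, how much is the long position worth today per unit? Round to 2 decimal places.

₹0.33

Current fair forward for the remaining 9 months: F = S·e^(r·T), r = 0.0914
F = 58.69 · e^(0.0914 × 9/12) = 58.69 × 1.070954 = 62.8543
Value of long forward = (F − K)·e^(−rT) = (62.8543 − 62.50) · e^(−0.0914·9/12)
= 0.3543 × 0.933747 = 0.33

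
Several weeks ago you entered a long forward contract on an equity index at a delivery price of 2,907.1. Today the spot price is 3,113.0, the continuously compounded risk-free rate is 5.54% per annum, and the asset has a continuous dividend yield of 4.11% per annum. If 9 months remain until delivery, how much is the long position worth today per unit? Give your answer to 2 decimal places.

Current fair forward for the remaining 9 months: F = S·e^((r − q)·T), (r − q) = 0.0554 − 0.0411 = 0.0143
F = 3113.0 · e^(0.0143 × 9/12) = 3113.0 × 1.01078272 = 3146.5666
Value of long forward = (F − K)·e^(−rT) = (3146.5666 − 2907.1) · e^(−0.0554·9/12)
= 239.4666 × 0.95930137 = 229.72

229.72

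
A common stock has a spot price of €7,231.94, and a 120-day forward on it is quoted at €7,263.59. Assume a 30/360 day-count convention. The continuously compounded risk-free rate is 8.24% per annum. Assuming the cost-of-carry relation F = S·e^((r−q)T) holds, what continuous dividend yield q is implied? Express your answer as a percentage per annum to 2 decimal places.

From F = S·e^((r−q)T): (r − q) = ln(F/S)/T
ln(7263.59/7231.94) = ln(1.004376) = 0.004366
(r − q) = 0.004366 / (120/360) = 0.013098
q = r − ln(F/S)/T = 0.0824 − 0.013098 = 0.069302
q = 6.93%

6.93%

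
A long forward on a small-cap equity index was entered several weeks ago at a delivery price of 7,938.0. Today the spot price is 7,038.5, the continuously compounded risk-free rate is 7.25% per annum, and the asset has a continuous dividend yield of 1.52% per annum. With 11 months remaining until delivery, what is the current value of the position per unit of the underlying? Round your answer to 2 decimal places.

-486.49

Current fair forward for the remaining 11 months: F = S·e^((r − q)·T), (r − q) = 0.0725 − 0.0152 = 0.0573
F = 7038.5 · e^(0.0573 × 11/12) = 7038.5 × 1.05392891 = 7418.0786
Value of long forward = (F − K)·e^(−rT) = (7418.0786 − 7938.0) · e^(−0.0725·11/12)
= -519.9214 × 0.93570190 = -486.49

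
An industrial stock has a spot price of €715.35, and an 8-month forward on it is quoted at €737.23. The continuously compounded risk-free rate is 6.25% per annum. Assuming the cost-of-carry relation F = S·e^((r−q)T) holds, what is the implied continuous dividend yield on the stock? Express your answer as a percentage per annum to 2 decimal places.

1.73%

From F = S·e^((r−q)T): (r − q) = ln(F/S)/T
ln(737.23/715.35) = ln(1.030586) = 0.030128
(r − q) = 0.030128 / (8/12) = 0.045192
q = r − ln(F/S)/T = 0.0625 − 0.045192 = 0.017308
q = 1.73%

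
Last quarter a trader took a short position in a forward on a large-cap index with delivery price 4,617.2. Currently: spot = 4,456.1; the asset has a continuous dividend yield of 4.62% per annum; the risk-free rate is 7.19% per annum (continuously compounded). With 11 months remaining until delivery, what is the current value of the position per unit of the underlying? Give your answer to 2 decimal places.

Current fair forward for the remaining 11 months: F = S·e^((r − q)·T), (r − q) = 0.0719 − 0.0462 = 0.0257
F = 4456.1 · e^(0.0257 × 11/12) = 4456.1 × 1.02383802 = 4562.3246
Value of long forward = (F − K)·e^(−rT) = (4562.3246 − 4617.2) · e^(−0.0719·11/12)
= -54.8754 × 0.93621668 = -51.38
Short position value = −(long value) = 51.38

51.38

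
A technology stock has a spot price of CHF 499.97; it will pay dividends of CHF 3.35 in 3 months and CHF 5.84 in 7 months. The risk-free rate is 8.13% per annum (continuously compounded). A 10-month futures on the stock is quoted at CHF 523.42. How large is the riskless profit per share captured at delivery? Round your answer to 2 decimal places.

PV(dividends) I = 3.35·e^(−0.0813·3/12) + 5.84·e^(−0.0813·7/12) = 8.8521
Fair futures F* = (S − I)·e^(rT) = (499.97 − 8.8521)·e^0.067750 = 491.1179 × 1.070098 = 525.5443
Market CHF 523.42 < fair 525.5443: forward underpriced → reverse cash-and-carry (short the stock, invest proceeds at r, pay the dividends, go long the forward).
Profit at T = |F_mkt − F*| = |523.42 − 525.5443| = CHF 2.12 per share

CHF 2.12 per share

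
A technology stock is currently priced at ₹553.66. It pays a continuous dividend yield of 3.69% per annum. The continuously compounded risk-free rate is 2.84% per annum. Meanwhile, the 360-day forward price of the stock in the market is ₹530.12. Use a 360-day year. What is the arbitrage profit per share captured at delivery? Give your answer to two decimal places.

Fair forward: F* = S·e^(carry·T), with carry = (r − q) = 0.0284 − 0.0369 = -0.0085
F* = 553.66 · e^(-0.0085 × 360/360) = 553.66 · e^-0.008500 = 553.66 × 0.991536 = ₹548.9738
Market ₹530.12 < fair ₹548.9738: forward underpriced → reverse cash-and-carry (short spot, go long the forward).
At maturity, profit = |F_mkt − F*| = |530.12 − 548.9738| = ₹18.85 per share

₹18.85 per share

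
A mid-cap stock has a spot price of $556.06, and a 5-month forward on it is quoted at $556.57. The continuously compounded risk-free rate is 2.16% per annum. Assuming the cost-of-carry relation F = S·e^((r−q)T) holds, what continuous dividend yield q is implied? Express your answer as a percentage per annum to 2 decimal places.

From F = S·e^((r−q)T): (r − q) = ln(F/S)/T
ln(556.57/556.06) = ln(1.000917) = 0.000917
(r − q) = 0.000917 / (5/12) = 0.002201
q = r − ln(F/S)/T = 0.0216 − 0.002201 = 0.019399
q = 1.94%

1.94%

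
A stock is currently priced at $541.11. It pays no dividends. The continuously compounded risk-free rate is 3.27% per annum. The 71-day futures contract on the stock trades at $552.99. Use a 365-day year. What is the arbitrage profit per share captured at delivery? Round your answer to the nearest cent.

$8.43 per share

Fair futures: F* = S·e^(carry·T), with carry = r = 0.0327
F* = 541.11 · e^(0.0327 × 71/365) = 541.11 · e^0.006361 = 541.11 × 1.006381 = $544.5628
Market $552.99 > fair $544.5628: forward overpriced → cash-and-carry (buy spot, short the forward).
At maturity, profit = |F_mkt − F*| = |552.99 − 544.5628| = $8.43 per share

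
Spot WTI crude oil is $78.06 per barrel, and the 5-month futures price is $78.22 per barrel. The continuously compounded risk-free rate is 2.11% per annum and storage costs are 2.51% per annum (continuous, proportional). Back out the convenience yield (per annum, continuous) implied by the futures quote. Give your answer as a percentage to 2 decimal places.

F = S·e^((r+u−y)T) ⇒ (r+u−y) = ln(F/S)/T
ln(78.22/78.06) = 0.002048; /T ⇒ 0.004915
y = r + u − ln(F/S)/T = 0.0211 + 0.0251 − 0.004915 = 0.041285
y = 4.13%

4.13%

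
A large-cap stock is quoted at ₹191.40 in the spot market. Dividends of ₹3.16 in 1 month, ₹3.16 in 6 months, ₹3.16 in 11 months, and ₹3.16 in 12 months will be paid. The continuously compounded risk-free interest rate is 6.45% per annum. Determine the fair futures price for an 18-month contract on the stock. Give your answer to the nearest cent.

₹197.47

PV(dividends) I = 3.16·e^(−0.0645·1/12) + 3.16·e^(−0.0645·6/12) + 3.16·e^(−0.0645·11/12) + 3.16·e^(−0.0645·12/12)
I = 3.1431 + 3.0597 + 2.9786 + 2.9626 = 12.1440
F = (S − I)·e^(rT) = (191.40 − 12.1440) · e^(0.0645·18/12)
= 179.2560 · e^0.096750 = 179.2560 × 1.101585 = ₹197.47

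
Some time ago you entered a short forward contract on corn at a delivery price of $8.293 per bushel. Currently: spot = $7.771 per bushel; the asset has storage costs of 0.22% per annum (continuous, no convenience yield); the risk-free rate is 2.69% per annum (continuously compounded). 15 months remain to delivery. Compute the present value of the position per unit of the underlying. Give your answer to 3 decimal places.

Current fair forward for the remaining 15 months: F = S·e^((r + u)·T), (r + u) = 0.0269 + 0.0022 = 0.0291
F = 7.771 · e^(0.0291 × 15/12) = 7.771 × 1.037045 = 8.0589
Value of long forward = (F − K)·e^(−rT) = (8.0589 − 8.293) · e^(−0.0269·15/12)
= -0.2341 × 0.966934 = -0.226
Short position value = −(long value) = $0.226

$0.226 per bushel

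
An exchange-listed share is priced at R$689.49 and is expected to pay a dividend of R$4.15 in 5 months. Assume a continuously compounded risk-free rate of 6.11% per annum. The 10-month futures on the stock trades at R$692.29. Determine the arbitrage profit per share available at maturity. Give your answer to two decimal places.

R$28.96 per share

PV(dividends) I = 4.15·e^(−0.0611·5/12) = 4.0457
Fair futures F* = (S − I)·e^(rT) = (689.49 − 4.0457)·e^0.050917 = 685.4443 × 1.052236 = 721.2492
Market R$692.29 < fair 721.2492: forward underpriced → reverse cash-and-carry (short the stock, invest proceeds at r, pay the dividends, go long the forward).
Profit at T = |F_mkt − F*| = |692.29 − 721.2492| = R$28.96 per share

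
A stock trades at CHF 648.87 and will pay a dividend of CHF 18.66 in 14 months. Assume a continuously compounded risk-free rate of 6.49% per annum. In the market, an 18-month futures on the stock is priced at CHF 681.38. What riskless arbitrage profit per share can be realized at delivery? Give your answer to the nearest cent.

CHF 14.77 per share

PV(dividends) I = 18.66·e^(−0.0649·14/12) = 17.2993
Fair futures F* = (S − I)·e^(rT) = (648.87 − 17.2993)·e^0.097350 = 631.5707 × 1.102246 = 696.1463
Market CHF 681.38 < fair 696.1463: forward underpriced → reverse cash-and-carry (short the stock, invest proceeds at r, pay the dividends, go long the forward).
Profit at T = |F_mkt − F*| = |681.38 − 696.1463| = CHF 14.77 per share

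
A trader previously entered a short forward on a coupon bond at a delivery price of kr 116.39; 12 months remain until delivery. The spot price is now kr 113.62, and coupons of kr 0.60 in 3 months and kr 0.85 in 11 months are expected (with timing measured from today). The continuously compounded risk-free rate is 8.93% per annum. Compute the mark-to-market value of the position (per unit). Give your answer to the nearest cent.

-kr 5.80

PV(remaining coupons) I = 0.60·e^(−0.0893·3/12) + 0.85·e^(−0.0893·11/12) = 1.3699
Current forward F = (S − I)·e^(rT) = (113.62 − 1.3699)·e^(0.0893·12/12) = 112.2501 × 1.093409 = 122.7353
Value (long) = (F − K)·e^(−rT) = (122.7353 − 116.39) × 0.914571 = 5.8032
Short position value = −(long value) = -kr 5.80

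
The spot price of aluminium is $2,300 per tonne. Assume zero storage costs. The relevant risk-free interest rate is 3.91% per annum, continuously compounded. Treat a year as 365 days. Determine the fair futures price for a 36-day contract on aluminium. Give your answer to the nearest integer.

$2,309 per tonne

F = S·e^(rT) = 2300 · e^(0.0391 × 36/365) = 2300 · e^0.003856
= 2300 × 1.003863 = $2,309 per tonne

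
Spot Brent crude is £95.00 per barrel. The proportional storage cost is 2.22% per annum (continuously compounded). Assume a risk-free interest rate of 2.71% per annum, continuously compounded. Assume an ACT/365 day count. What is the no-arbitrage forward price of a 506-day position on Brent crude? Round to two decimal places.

£101.72 per barrel

Net carry = r + u − y = 0.0271 + 0.0222 − 0.0000 = 0.0493
F = S·e^((r+u−y)T) = 95.00 · e^(0.0493 × 506/365) = 95.00 · e^0.068345
= 95.00 × 1.070735 = £101.72 per barrel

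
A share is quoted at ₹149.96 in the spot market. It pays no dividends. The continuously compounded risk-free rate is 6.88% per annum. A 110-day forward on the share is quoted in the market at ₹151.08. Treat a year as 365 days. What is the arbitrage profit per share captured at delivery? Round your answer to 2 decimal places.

Fair forward: F* = S·e^(carry·T), with carry = r = 0.0688
F* = 149.96 · e^(0.0688 × 110/365) = 149.96 · e^0.020734 = 149.96 × 1.020950 = ₹153.1017
Market ₹151.08 < fair ₹153.1017: forward underpriced → reverse cash-and-carry (short spot, go long the forward).
At maturity, profit = |F_mkt − F*| = |151.08 − 153.1017| = ₹2.02 per share

₹2.02 per share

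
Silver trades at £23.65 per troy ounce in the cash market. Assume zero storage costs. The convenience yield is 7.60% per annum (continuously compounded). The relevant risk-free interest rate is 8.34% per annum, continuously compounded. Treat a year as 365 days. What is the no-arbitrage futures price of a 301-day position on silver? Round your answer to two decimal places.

£23.79 per troy ounce

Net carry = r + u − y = 0.0834 + 0.0000 − 0.0760 = 0.0074
F = S·e^((r+u−y)T) = 23.65 · e^(0.0074 × 301/365) = 23.65 · e^0.006102
= 23.65 × 1.006121 = £23.79 per troy ounce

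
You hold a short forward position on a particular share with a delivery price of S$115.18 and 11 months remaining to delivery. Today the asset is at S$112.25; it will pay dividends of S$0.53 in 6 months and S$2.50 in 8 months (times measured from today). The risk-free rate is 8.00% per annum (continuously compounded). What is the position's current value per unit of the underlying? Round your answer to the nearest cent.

PV(remaining dividends) I = 0.53·e^(−0.0800·6/12) + 2.50·e^(−0.0800·8/12) = 2.8794
Current forward F = (S − I)·e^(rT) = (112.25 − 2.8794)·e^(0.0800·11/12) = 109.3706 × 1.076089 = 117.6925
Value (long) = (F − K)·e^(−rT) = (117.6925 − 115.18) × 0.929291 = 2.3348
Short position value = −(long value) = -S$2.33

-S$2.33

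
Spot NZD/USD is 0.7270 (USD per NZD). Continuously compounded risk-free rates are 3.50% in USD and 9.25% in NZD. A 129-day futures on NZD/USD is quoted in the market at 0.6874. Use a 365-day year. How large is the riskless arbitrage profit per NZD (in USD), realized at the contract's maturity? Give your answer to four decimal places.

0.0250 per NZD (in USD)

Fair futures: F* = S·e^(carry·T), with carry = (r_USD − r_NZD) = 0.0350 − 0.0925 = -0.0575
F* = 0.7270 · e^(-0.0575 × 129/365) = 0.7270 · e^-0.020322 = 0.7270 × 0.979883 = 0.7124
Market 0.6874 < fair 0.7124: forward underpriced → reverse cash-and-carry (short spot, go long the forward).
At maturity, profit = |F_mkt − F*| = |0.6874 − 0.7124| = 0.0250 per NZD (in USD)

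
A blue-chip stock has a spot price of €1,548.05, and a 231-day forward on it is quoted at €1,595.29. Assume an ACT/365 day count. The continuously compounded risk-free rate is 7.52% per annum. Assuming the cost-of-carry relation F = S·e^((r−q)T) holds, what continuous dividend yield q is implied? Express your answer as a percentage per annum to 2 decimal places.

From F = S·e^((r−q)T): (r − q) = ln(F/S)/T
ln(1595.29/1548.05) = ln(1.030516) = 0.030060
(r − q) = 0.030060 / (231/365) = 0.047497
q = r − ln(F/S)/T = 0.0752 − 0.047497 = 0.027703
q = 2.77%

2.77%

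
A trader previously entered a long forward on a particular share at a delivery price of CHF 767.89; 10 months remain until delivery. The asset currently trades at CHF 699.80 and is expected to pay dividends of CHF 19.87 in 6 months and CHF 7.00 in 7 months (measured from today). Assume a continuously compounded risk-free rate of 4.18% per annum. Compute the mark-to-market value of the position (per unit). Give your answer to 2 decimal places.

-CHF 68.09

PV(remaining dividends) I = 19.87·e^(−0.0418·6/12) + 7.00·e^(−0.0418·7/12) = 26.2904
Current forward F = (S − I)·e^(rT) = (699.80 − 26.2904)·e^(0.0418·10/12) = 673.5096 × 1.035447 = 697.3835
Value (long) = (F − K)·e^(−rT) = (697.3835 − 767.89) × 0.965766 = -68.0928
Value = -CHF 68.09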